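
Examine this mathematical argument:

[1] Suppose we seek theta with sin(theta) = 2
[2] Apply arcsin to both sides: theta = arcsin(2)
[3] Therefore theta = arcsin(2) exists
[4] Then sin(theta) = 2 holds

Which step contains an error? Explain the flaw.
Step 2: Apply arcsin to both sides: theta = arcsin(2)

Step 2 applies arcsin to 2. However, arcsin(x) is only defined for x in [-1, 1] because sin(theta) can only produce values in that range. Since |2| > 1, arcsin(2) is undefined. There is no angle whose sine equals 2.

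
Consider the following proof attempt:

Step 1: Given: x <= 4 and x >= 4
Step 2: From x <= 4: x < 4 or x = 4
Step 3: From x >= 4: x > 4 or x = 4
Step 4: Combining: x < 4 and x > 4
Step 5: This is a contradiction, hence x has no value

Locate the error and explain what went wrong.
Step 4: Combining: x < 4 and x > 4

Step 4 incorrectly combines the conditions. From x <= 4 and x >= 4, the intersection is x = 4. The error treats the 'or' cases as 'and' requirements. The correct conclusion is that x = 4 is the unique solution, not that no solution exists.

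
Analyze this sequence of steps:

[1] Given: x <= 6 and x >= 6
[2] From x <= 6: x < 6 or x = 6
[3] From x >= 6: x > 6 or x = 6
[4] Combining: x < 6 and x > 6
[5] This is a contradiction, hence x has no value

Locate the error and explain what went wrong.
Step 4: Combining: x < 6 and x > 6

Step 4 incorrectly combines the conditions. From x <= 6 and x >= 6, the intersection is x = 6. The error treats the 'or' cases as 'and' requirements. The correct conclusion is that x = 6 is the unique solution, not that no solution exists.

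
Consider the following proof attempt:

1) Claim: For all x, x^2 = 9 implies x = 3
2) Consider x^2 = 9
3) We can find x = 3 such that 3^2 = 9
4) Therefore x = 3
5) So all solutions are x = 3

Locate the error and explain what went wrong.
Step 4: Therefore x = 3

Step 4 incorrectly concludes that x = 3 is the only solution. The proof shows that x = 3 is A solution (existence), but does not show it is the ONLY solution (uniqueness). In fact, x = -3 is also a solution since (-3)^2 = 9. Finding one solution doesn't prove there are no others.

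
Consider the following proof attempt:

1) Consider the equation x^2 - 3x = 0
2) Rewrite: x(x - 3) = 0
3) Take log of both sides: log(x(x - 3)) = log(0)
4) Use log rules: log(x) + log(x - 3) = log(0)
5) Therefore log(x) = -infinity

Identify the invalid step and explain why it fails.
Step 3: Take log of both sides: log(x(x - 3)) = log(0)

Step 3 takes the logarithm of both sides, resulting in log(0) on the right side. The logarithm is only defined for positive numbers; log(0) is undefined (approaches negative infinity). This operation is invalid.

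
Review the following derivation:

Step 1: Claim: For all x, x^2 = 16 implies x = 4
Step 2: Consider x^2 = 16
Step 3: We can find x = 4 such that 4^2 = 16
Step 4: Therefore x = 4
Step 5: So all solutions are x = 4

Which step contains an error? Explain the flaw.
Step 4: Therefore x = 4

Step 4 incorrectly concludes that x = 4 is the only solution. The proof shows that x = 4 is A solution (existence), but does not show it is the ONLY solution (uniqueness). In fact, x = -4 is also a solution since (-4)^2 = 16. Finding one solution doesn't prove there are no others.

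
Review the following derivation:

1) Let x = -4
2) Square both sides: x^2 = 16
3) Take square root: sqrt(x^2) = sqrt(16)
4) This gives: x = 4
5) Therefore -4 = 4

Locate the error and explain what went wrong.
Step 4: This gives: x = 4

Step 4 incorrectly states that sqrt(x^2) = x. The correct identity is sqrt(x^2) = |x|. Since x = -4 < 0, we have sqrt(x^2) = |-4| = 4, not x = -4.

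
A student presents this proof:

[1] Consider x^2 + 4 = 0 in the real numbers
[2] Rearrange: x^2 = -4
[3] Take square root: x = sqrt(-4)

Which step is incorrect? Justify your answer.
Step 3: Take square root: x = sqrt(-4)

Step 3 takes the square root of -4, which is negative. In the real number system, the square root of a negative number is undefined. The equation x^2 + 4 = 0 has no real solutions. Square roots of negative numbers only exist in the complex numbers.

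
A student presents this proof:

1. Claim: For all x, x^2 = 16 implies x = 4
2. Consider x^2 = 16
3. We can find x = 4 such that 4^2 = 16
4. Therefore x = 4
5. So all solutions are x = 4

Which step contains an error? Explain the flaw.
Step 4: Therefore x = 4

Step 4 incorrectly concludes that x = 4 is the only solution. The proof shows that x = 4 is A solution (existence), but does not show it is the ONLY solution (uniqueness). In fact, x = -4 is also a solution since (-4)^2 = 16. Finding one solution doesn't prove there are no others.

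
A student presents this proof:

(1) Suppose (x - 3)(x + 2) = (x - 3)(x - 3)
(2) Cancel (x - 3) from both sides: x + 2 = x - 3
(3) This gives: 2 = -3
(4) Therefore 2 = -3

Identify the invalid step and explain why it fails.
Step 2: Cancel (x - 3) from both sides: x + 2 = x - 3

Step 2 cancels (x - 3) from both sides. This is only valid if (x - 3) ≠ 0, i.e., x ≠ 3. When x = 3, both sides equal zero regardless of the other factors. The correct approach requires considering x = 3 as a separate case.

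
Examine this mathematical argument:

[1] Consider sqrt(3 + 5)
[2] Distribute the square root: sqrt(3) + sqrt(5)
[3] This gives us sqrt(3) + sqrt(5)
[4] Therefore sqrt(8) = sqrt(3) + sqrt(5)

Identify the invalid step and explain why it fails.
Step 2: Distribute the square root: sqrt(3) + sqrt(5)

Step 2 incorrectly 'distributes' the square root over addition. The square root function does not distribute: sqrt(a + b) ≠ sqrt(a) + sqrt(b). In fact, sqrt(3 + 5) = sqrt(8) ≈ 2.8284, while sqrt(3) + sqrt(5) ≈ 3.9681.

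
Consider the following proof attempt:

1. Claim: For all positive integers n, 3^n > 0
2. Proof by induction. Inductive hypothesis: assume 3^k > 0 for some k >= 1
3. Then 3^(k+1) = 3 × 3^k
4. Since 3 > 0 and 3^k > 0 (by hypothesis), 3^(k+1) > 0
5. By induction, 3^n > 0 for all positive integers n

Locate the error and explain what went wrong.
Step 5: By induction, 3^n > 0 for all positive integers n

Step 5 concludes the proof by induction, but no base case was ever established. A valid induction proof requires: (1) a base case proving 3^1 > 0, and (2) an inductive step showing IF 3^k > 0 THEN 3^(k+1) > 0. Steps 2-4 correctly establish the inductive step, but without the base case the conclusion in step 5 does not follow.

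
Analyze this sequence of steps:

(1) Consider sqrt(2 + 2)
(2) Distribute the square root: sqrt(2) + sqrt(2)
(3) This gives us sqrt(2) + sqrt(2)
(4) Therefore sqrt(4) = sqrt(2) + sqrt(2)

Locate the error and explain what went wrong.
Step 2: Distribute the square root: sqrt(2) + sqrt(2)

Step 2 incorrectly 'distributes' the square root over addition. The square root function does not distribute: sqrt(a + b) ≠ sqrt(a) + sqrt(b). In fact, sqrt(2 + 2) = sqrt(4) ≈ 2.0000, while sqrt(2) + sqrt(2) ≈ 2.8284.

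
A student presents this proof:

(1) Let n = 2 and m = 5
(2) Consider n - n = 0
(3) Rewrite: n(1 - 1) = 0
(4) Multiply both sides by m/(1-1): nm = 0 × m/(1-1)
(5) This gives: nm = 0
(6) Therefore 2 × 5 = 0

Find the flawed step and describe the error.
Step 4: Multiply both sides by m/(1-1): nm = 0 × m/(1-1)

Step 4 multiplies both sides by m/(1-1). However, 1-1 = 0, so this is multiplication by m/0, which is undefined. We cannot multiply by an undefined expression.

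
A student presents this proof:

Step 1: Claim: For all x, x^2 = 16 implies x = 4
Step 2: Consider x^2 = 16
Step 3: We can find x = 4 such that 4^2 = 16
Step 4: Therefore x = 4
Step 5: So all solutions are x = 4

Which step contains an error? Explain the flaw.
Step 4: Therefore x = 4

Step 4 incorrectly concludes that x = 4 is the only solution. The proof shows that x = 4 is A solution (existence), but does not show it is the ONLY solution (uniqueness). In fact, x = -4 is also a solution since (-4)^2 = 16. Finding one solution doesn't prove there are no others.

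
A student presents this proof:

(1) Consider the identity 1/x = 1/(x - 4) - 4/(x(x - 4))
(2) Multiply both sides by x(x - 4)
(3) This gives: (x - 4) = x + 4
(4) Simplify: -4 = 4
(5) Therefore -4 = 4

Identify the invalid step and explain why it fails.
Step 3: This gives: (x - 4) = x + 4

Step 3 makes a sign error when clearing denominators. Multiplying -4/(x(x - 4)) by x(x - 4) gives -4, not +4. The correct result is (x - 4) = x - 4, which is trivially true, not (x - 4) = x + 4. (Step 1 is a valid identity: 1/(x - 4) - 4/(x(x - 4)) = (x - 4)/(x(x - 4)) = 1/x.)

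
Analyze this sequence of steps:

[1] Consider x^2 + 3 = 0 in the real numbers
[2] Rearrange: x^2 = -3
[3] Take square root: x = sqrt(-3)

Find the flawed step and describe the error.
Step 3: Take square root: x = sqrt(-3)

Step 3 takes the square root of -3, which is negative. In the real number system, the square root of a negative number is undefined. The equation x^2 + 3 = 0 has no real solutions. Square roots of negative numbers only exist in the complex numbers.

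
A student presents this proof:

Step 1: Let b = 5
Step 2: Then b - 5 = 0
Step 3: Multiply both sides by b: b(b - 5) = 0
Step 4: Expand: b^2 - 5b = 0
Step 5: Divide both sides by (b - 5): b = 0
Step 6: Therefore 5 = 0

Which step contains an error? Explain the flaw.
Step 5: Divide both sides by (b - 5): b = 0

Step 5 divides both sides by (b - 5). However, since b = 5, we have (b - 5) = 0. Division by zero is undefined, making this step invalid.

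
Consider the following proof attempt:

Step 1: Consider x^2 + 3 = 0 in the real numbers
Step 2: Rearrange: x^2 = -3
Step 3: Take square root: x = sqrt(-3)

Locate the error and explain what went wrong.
Step 3: Take square root: x = sqrt(-3)

Step 3 takes the square root of -3, which is negative. In the real number system, the square root of a negative number is undefined. The equation x^2 + 3 = 0 has no real solutions. Square roots of negative numbers only exist in the complex numbers.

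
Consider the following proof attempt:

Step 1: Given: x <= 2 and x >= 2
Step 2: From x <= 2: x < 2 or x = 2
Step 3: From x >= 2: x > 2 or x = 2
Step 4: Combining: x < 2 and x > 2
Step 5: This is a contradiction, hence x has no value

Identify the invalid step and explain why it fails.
Step 4: Combining: x < 2 and x > 2

Step 4 incorrectly combines the conditions. From x <= 2 and x >= 2, the intersection is x = 2. The error treats the 'or' cases as 'and' requirements. The correct conclusion is that x = 2 is the unique solution, not that no solution exists.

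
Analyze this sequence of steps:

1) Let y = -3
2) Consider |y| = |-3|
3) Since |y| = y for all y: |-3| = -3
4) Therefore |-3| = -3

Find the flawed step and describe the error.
Step 3: Since |y| = y for all y: |-3| = -3

Step 3 incorrectly states that |y| = y for all y. The correct definition is |y| = y when y >= 0, and |y| = -y when y < 0. Since -3 < 0, we have |-3| = -(-3) = 3, not -3.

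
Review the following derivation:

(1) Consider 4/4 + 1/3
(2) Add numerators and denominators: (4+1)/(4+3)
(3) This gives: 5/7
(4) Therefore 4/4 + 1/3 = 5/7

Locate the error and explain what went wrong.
Step 2: Add numerators and denominators: (4+1)/(4+3)

Step 2 incorrectly adds fractions by separately adding numerators and denominators. This is wrong. The correct method requires a common denominator: 4/4 + 1/3 = (4×3 + 1×4)/(4×3) = 16/12 = 4/3. The method used gives 5/7, which is different.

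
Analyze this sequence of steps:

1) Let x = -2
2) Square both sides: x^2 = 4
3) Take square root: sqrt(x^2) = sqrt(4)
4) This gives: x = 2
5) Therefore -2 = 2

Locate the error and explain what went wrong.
Step 4: This gives: x = 2

Step 4 incorrectly states that sqrt(x^2) = x. The correct identity is sqrt(x^2) = |x|. Since x = -2 < 0, we have sqrt(x^2) = |-2| = 2, not x = -2.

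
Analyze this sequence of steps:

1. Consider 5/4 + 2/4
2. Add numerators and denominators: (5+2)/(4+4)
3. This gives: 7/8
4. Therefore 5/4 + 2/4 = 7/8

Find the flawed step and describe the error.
Step 2: Add numerators and denominators: (5+2)/(4+4)

Step 2 incorrectly adds fractions by separately adding numerators and denominators. This is wrong. The correct method requires a common denominator: 5/4 + 2/4 = (5×4 + 2×4)/(4×4) = 28/16 = 7/4. The method used gives 7/8, which is different.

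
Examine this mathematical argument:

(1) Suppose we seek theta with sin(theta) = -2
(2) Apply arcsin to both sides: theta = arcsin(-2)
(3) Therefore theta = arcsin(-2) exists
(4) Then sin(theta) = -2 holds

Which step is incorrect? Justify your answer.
Step 2: Apply arcsin to both sides: theta = arcsin(-2)

Step 2 applies arcsin to -2. However, arcsin(x) is only defined for x in [-1, 1] because sin(theta) can only produce values in that range. Since |-2| > 1, arcsin(-2) is undefined. There is no angle whose sine equals -2.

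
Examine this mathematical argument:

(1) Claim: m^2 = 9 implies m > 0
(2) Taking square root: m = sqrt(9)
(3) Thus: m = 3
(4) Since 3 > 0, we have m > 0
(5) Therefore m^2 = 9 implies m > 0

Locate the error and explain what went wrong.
Step 2: Taking square root: m = sqrt(9)

Step 2 takes the square root and assumes the positive root only. The equation m^2 = 9 actually has two solutions: m = 3 and m = -3. The proof silently assumes m > 0 without justification, then uses this assumption to conclude m > 0, which is circular. The counterexample m = -3 shows the claim is false.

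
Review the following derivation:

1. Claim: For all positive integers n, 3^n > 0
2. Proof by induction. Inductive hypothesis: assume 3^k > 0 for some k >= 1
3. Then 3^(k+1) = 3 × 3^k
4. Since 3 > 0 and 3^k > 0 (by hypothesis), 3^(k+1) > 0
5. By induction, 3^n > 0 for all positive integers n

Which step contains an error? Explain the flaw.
Step 5: By induction, 3^n > 0 for all positive integers n

Step 5 concludes the proof by induction, but no base case was ever established. A valid induction proof requires: (1) a base case proving 3^1 > 0, and (2) an inductive step showing IF 3^k > 0 THEN 3^(k+1) > 0. Steps 2-4 correctly establish the inductive step, but without the base case the conclusion in step 5 does not follow.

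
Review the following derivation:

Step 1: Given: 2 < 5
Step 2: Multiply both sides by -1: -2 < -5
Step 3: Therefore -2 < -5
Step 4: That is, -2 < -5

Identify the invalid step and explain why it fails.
Step 2: Multiply both sides by -1: -2 < -5

Step 2 multiplies both sides by -1 but fails to reverse the inequality sign. When multiplying (or dividing) an inequality by a negative number, the direction must be reversed. Since 2 < 5, we should get -2 > -5, i.e., -2 > -5.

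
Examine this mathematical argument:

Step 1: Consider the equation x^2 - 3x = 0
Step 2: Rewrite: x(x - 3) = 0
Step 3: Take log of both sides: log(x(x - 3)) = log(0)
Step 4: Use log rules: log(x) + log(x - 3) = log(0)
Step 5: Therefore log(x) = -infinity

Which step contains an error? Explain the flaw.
Step 3: Take log of both sides: log(x(x - 3)) = log(0)

Step 3 takes the logarithm of both sides, resulting in log(0) on the right side. The logarithm is only defined for positive numbers; log(0) is undefined (approaches negative infinity). This operation is invalid.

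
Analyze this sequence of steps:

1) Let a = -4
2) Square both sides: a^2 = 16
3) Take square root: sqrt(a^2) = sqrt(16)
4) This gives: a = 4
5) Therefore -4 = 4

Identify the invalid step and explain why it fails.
Step 4: This gives: a = 4

Step 4 incorrectly states that sqrt(a^2) = a. The correct identity is sqrt(a^2) = |a|. Since a = -4 < 0, we have sqrt(a^2) = |-4| = 4, not a = -4.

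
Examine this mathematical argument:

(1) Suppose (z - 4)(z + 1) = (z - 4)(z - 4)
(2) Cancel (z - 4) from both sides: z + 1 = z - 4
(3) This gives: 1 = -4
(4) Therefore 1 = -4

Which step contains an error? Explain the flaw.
Step 2: Cancel (z - 4) from both sides: z + 1 = z - 4

Step 2 cancels (z - 4) from both sides. This is only valid if (z - 4) ≠ 0, i.e., z ≠ 4. When z = 4, both sides equal zero regardless of the other factors. The correct approach requires considering z = 4 as a separate case.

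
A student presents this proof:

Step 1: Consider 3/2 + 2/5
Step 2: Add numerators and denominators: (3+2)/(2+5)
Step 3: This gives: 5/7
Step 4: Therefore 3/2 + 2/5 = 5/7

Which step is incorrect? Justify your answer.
Step 2: Add numerators and denominators: (3+2)/(2+5)

Step 2 incorrectly adds fractions by separately adding numerators and denominators. This is wrong. The correct method requires a common denominator: 3/2 + 2/5 = (3×5 + 2×2)/(2×5) = 19/10 = 19/10. The method used gives 5/7, which is different.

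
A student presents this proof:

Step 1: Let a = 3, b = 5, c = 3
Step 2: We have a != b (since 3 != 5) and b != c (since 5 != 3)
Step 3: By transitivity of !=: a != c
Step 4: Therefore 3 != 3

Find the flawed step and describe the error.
Step 3: By transitivity of !=: a != c

Step 3 incorrectly applies transitivity to the '!=' relation. Transitivity states: if a R b and b R c, then a R c. However, '!=' is not transitive. Counterexample: 3 != 5 and 5 != 3, but 3 = 3 (both equal 3). Transitivity holds for relations like <, <=, =, but not for !=.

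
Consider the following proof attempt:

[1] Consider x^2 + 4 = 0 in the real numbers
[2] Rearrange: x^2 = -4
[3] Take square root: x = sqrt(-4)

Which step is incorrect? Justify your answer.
Step 3: Take square root: x = sqrt(-4)

Step 3 takes the square root of -4, which is negative. In the real number system, the square root of a negative number is undefined. The equation x^2 + 4 = 0 has no real solutions. Square roots of negative numbers only exist in the complex numbers.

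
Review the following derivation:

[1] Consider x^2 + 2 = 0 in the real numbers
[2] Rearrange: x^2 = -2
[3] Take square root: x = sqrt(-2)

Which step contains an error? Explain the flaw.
Step 3: Take square root: x = sqrt(-2)

Step 3 takes the square root of -2, which is negative. In the real number system, the square root of a negative number is undefined. The equation x^2 + 2 = 0 has no real solutions. Square roots of negative numbers only exist in the complex numbers.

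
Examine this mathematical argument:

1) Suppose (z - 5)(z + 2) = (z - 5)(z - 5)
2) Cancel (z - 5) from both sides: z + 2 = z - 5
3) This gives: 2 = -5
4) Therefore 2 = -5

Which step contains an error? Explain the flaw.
Step 2: Cancel (z - 5) from both sides: z + 2 = z - 5

Step 2 cancels (z - 5) from both sides. This is only valid if (z - 5) ≠ 0, i.e., z ≠ 5. When z = 5, both sides equal zero regardless of the other factors. The correct approach requires considering z = 5 as a separate case.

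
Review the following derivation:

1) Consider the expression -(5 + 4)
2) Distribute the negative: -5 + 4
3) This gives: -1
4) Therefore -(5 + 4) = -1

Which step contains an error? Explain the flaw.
Step 2: Distribute the negative: -5 + 4

Step 2 incorrectly distributes the negative sign. The correct distribution is -(5 + 4) = -5 - 4 = -9. The negative must be applied to both terms, not just the first. The error treats -(5 + 4) as -5 + 4, which equals -1 instead of -9.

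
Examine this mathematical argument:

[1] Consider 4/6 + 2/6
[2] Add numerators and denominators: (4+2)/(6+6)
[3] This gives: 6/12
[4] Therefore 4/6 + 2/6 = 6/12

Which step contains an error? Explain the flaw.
Step 2: Add numerators and denominators: (4+2)/(6+6)

Step 2 incorrectly adds fractions by separately adding numerators and denominators. This is wrong. The correct method requires a common denominator: 4/6 + 2/6 = (4×6 + 2×6)/(6×6) = 36/36 = 1. The method used gives 6/12, which is different.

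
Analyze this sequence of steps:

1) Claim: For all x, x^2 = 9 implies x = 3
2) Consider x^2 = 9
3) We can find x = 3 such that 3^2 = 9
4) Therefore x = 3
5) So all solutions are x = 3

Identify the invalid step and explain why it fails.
Step 4: Therefore x = 3

Step 4 incorrectly concludes that x = 3 is the only solution. The proof shows that x = 3 is A solution (existence), but does not show it is the ONLY solution (uniqueness). In fact, x = -3 is also a solution since (-3)^2 = 9. Finding one solution doesn't prove there are no others.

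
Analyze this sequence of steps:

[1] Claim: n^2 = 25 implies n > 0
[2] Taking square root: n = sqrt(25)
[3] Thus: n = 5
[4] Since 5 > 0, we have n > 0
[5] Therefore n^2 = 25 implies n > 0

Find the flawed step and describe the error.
Step 2: Taking square root: n = sqrt(25)

Step 2 takes the square root and assumes the positive root only. The equation n^2 = 25 actually has two solutions: n = 5 and n = -5. The proof silently assumes n > 0 without justification, then uses this assumption to conclude n > 0, which is circular. The counterexample n = -5 shows the claim is false.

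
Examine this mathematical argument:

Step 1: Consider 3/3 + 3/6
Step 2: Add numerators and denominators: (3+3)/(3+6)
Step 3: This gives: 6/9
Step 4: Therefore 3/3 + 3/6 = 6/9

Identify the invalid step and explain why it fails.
Step 2: Add numerators and denominators: (3+3)/(3+6)

Step 2 incorrectly adds fractions by separately adding numerators and denominators. This is wrong. The correct method requires a common denominator: 3/3 + 3/6 = (3×6 + 3×3)/(3×6) = 27/18 = 3/2. The method used gives 6/9, which is different.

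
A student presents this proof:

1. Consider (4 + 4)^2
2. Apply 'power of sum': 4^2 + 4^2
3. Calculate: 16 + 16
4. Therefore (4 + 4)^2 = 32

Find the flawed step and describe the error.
Step 2: Apply 'power of sum': 4^2 + 4^2

Step 2 incorrectly applies a non-existent rule '(a+b)^n = a^n + b^n'. This is false in general. The correct expansion uses the binomial theorem. The actual value is (4 + 4)^2 = 8^2 = 64, not 32.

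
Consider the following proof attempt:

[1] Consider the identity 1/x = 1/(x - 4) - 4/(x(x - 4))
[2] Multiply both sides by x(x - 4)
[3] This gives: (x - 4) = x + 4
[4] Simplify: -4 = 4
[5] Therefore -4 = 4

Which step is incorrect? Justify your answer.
Step 3: This gives: (x - 4) = x + 4

Step 3 makes a sign error when clearing denominators. Multiplying -4/(x(x - 4)) by x(x - 4) gives -4, not +4. The correct result is (x - 4) = x - 4, which is trivially true, not (x - 4) = x + 4. (Step 1 is a valid identity: 1/(x - 4) - 4/(x(x - 4)) = (x - 4)/(x(x - 4)) = 1/x.)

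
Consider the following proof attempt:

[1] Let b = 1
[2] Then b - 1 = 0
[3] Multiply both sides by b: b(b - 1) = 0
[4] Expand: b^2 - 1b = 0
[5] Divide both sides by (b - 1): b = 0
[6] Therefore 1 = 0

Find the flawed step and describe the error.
Step 5: Divide both sides by (b - 1): b = 0

Step 5 divides both sides by (b - 1). However, since b = 1, we have (b - 1) = 0. Division by zero is undefined, making this step invalid.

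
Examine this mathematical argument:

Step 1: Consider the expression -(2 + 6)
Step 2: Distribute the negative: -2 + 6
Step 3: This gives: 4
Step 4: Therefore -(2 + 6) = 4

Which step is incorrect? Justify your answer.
Step 2: Distribute the negative: -2 + 6

Step 2 incorrectly distributes the negative sign. The correct distribution is -(2 + 6) = -2 - 6 = -8. The negative must be applied to both terms, not just the first. The error treats -(2 + 6) as -2 + 6, which equals 4 instead of -8.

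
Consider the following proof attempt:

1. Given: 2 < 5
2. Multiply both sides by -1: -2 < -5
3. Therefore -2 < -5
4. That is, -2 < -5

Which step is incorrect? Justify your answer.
Step 2: Multiply both sides by -1: -2 < -5

Step 2 multiplies both sides by -1 but fails to reverse the inequality sign. When multiplying (or dividing) an inequality by a negative number, the direction must be reversed. Since 2 < 5, we should get -2 > -5, i.e., -2 > -5.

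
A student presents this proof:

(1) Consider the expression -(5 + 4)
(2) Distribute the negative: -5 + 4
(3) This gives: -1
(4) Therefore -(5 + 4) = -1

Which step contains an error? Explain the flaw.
Step 2: Distribute the negative: -5 + 4

Step 2 incorrectly distributes the negative sign. The correct distribution is -(5 + 4) = -5 - 4 = -9. The negative must be applied to both terms, not just the first. The error treats -(5 + 4) as -5 + 4, which equals -1 instead of -9.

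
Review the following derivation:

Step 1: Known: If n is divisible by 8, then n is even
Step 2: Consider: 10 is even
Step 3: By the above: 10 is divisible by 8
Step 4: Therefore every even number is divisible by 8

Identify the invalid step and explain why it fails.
Step 3: By the above: 10 is divisible by 8

Step 3 commits the fallacy of affirming the consequent. The known fact 'divisible by 8 → even' does NOT imply 'even → divisible by 8'. That would be the converse, which is false. For example, 10 is even but 10 ÷ 8 = 1.25, which is not an integer.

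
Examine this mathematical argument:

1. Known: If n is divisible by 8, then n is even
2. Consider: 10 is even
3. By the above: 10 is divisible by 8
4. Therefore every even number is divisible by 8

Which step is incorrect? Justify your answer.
Step 3: By the above: 10 is divisible by 8

Step 3 commits the fallacy of affirming the consequent. The known fact 'divisible by 8 → even' does NOT imply 'even → divisible by 8'. That would be the converse, which is false. For example, 10 is even but 10 ÷ 8 = 1.25, which is not an integer.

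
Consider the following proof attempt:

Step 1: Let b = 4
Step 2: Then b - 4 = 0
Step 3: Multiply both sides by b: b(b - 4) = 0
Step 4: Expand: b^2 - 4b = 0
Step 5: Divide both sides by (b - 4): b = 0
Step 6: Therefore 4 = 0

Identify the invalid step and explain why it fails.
Step 5: Divide both sides by (b - 4): b = 0

Step 5 divides both sides by (b - 4). However, since b = 4, we have (b - 4) = 0. Division by zero is undefined, making this step invalid.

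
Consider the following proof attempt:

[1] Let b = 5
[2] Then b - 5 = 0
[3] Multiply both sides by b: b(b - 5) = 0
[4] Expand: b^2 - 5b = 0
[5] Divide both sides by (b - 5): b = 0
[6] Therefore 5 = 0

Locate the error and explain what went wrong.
Step 5: Divide both sides by (b - 5): b = 0

Step 5 divides both sides by (b - 5). However, since b = 5, we have (b - 5) = 0. Division by zero is undefined, making this step invalid.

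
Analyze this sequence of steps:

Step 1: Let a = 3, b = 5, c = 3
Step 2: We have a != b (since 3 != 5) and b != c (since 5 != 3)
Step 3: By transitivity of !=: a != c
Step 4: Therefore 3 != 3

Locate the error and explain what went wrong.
Step 3: By transitivity of !=: a != c

Step 3 incorrectly applies transitivity to the '!=' relation. Transitivity states: if a R b and b R c, then a R c. However, '!=' is not transitive. Counterexample: 3 != 5 and 5 != 3, but 3 = 3 (both equal 3). Transitivity holds for relations like <, <=, =, but not for !=.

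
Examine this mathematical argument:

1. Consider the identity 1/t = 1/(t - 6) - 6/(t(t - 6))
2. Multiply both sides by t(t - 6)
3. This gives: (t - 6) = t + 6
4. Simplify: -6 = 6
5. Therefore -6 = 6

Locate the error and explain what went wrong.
Step 3: This gives: (t - 6) = t + 6

Step 3 makes a sign error when clearing denominators. Multiplying -6/(t(t - 6)) by t(t - 6) gives -6, not +6. The correct result is (t - 6) = t - 6, which is trivially true, not (t - 6) = t + 6. (Step 1 is a valid identity: 1/(t - 6) - 6/(t(t - 6)) = (t - 6)/(t(t - 6)) = 1/t.)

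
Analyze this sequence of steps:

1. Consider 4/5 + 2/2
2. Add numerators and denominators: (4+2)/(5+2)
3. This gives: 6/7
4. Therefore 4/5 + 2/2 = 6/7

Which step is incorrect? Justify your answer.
Step 2: Add numerators and denominators: (4+2)/(5+2)

Step 2 incorrectly adds fractions by separately adding numerators and denominators. This is wrong. The correct method requires a common denominator: 4/5 + 2/2 = (4×2 + 2×5)/(5×2) = 18/10 = 9/5. The method used gives 6/7, which is different.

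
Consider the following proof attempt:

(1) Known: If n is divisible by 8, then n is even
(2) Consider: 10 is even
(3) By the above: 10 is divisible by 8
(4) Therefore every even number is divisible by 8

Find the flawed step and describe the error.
Step 3: By the above: 10 is divisible by 8

Step 3 commits the fallacy of affirming the consequent. The known fact 'divisible by 8 → even' does NOT imply 'even → divisible by 8'. That would be the converse, which is false. For example, 10 is even but 10 ÷ 8 = 1.25, which is not an integer.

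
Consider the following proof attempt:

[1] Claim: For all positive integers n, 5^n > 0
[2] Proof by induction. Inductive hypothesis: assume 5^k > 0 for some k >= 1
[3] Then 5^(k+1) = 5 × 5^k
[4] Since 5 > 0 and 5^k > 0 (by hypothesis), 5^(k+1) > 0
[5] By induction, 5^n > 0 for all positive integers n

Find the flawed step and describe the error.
Step 5: By induction, 5^n > 0 for all positive integers n

Step 5 concludes the proof by induction, but no base case was ever established. A valid induction proof requires: (1) a base case proving 5^1 > 0, and (2) an inductive step showing IF 5^k > 0 THEN 5^(k+1) > 0. Steps 2-4 correctly establish the inductive step, but without the base case the conclusion in step 5 does not follow.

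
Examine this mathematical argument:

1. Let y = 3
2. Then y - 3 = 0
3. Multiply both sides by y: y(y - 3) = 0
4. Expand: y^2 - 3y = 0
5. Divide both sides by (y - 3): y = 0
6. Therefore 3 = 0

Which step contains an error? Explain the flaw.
Step 5: Divide both sides by (y - 3): y = 0

Step 5 divides both sides by (y - 3). However, since y = 3, we have (y - 3) = 0. Division by zero is undefined, making this step invalid.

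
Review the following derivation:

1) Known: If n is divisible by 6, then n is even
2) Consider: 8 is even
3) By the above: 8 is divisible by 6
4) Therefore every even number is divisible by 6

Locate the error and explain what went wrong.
Step 3: By the above: 8 is divisible by 6

Step 3 commits the fallacy of affirming the consequent. The known fact 'divisible by 6 → even' does NOT imply 'even → divisible by 6'. That would be the converse, which is false. For example, 8 is even but 8 ÷ 6 = 1.33, which is not an integer.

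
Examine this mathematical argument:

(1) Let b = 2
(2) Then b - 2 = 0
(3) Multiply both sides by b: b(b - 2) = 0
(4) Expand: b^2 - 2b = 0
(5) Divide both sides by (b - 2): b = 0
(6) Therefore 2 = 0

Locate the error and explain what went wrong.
Step 5: Divide both sides by (b - 2): b = 0

Step 5 divides both sides by (b - 2). However, since b = 2, we have (b - 2) = 0. Division by zero is undefined, making this step invalid.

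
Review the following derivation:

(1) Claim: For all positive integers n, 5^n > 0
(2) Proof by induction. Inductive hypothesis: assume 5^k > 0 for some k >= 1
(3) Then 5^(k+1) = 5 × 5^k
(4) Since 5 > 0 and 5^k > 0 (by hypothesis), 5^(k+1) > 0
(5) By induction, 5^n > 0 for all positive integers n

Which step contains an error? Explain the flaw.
Step 5: By induction, 5^n > 0 for all positive integers n

Step 5 concludes the proof by induction, but no base case was ever established. A valid induction proof requires: (1) a base case proving 5^1 > 0, and (2) an inductive step showing IF 5^k > 0 THEN 5^(k+1) > 0. Steps 2-4 correctly establish the inductive step, but without the base case the conclusion in step 5 does not follow.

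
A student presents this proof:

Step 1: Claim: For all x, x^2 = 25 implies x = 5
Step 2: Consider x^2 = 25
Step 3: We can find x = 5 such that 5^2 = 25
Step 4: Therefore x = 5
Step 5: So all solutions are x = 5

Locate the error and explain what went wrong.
Step 4: Therefore x = 5

Step 4 incorrectly concludes that x = 5 is the only solution. The proof shows that x = 5 is A solution (existence), but does not show it is the ONLY solution (uniqueness). In fact, x = -5 is also a solution since (-5)^2 = 25. Finding one solution doesn't prove there are no others.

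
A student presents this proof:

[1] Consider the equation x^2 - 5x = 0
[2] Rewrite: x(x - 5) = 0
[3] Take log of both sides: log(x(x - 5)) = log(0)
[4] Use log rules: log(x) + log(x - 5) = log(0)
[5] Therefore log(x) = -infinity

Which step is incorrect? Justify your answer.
Step 3: Take log of both sides: log(x(x - 5)) = log(0)

Step 3 takes the logarithm of both sides, resulting in log(0) on the right side. The logarithm is only defined for positive numbers; log(0) is undefined (approaches negative infinity). This operation is invalid.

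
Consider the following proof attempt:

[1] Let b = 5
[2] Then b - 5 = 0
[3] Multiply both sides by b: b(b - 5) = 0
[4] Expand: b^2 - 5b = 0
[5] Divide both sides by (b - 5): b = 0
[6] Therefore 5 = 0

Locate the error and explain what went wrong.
Step 5: Divide both sides by (b - 5): b = 0

Step 5 divides both sides by (b - 5). However, since b = 5, we have (b - 5) = 0. Division by zero is undefined, making this step invalid.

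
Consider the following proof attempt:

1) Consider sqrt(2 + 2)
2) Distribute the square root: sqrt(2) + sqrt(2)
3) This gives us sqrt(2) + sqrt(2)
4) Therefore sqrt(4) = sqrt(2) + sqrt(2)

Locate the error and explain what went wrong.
Step 2: Distribute the square root: sqrt(2) + sqrt(2)

Step 2 incorrectly 'distributes' the square root over addition. The square root function does not distribute: sqrt(a + b) ≠ sqrt(a) + sqrt(b). In fact, sqrt(2 + 2) = sqrt(4) ≈ 2.0000, while sqrt(2) + sqrt(2) ≈ 2.8284.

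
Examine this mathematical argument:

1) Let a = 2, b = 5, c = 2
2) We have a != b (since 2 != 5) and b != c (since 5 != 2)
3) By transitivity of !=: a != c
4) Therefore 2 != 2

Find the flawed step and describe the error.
Step 3: By transitivity of !=: a != c

Step 3 incorrectly applies transitivity to the '!=' relation. Transitivity states: if a R b and b R c, then a R c. However, '!=' is not transitive. Counterexample: 2 != 5 and 5 != 2, but 2 = 2 (both equal 2). Transitivity holds for relations like <, <=, =, but not for !=.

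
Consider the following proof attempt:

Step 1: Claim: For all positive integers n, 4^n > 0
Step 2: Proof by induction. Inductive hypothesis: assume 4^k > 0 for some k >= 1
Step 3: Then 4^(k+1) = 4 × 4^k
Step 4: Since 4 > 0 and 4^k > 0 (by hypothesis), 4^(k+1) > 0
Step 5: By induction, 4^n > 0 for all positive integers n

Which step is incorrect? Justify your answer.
Step 5: By induction, 4^n > 0 for all positive integers n

Step 5 concludes the proof by induction, but no base case was ever established. A valid induction proof requires: (1) a base case proving 4^1 > 0, and (2) an inductive step showing IF 4^k > 0 THEN 4^(k+1) > 0. Steps 2-4 correctly establish the inductive step, but without the base case the conclusion in step 5 does not follow.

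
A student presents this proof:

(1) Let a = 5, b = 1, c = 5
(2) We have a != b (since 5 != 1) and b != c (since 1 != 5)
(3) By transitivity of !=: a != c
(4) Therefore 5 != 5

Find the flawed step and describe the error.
Step 3: By transitivity of !=: a != c

Step 3 incorrectly applies transitivity to the '!=' relation. Transitivity states: if a R b and b R c, then a R c. However, '!=' is not transitive. Counterexample: 5 != 1 and 1 != 5, but 5 = 5 (both equal 5). Transitivity holds for relations like <, <=, =, but not for !=.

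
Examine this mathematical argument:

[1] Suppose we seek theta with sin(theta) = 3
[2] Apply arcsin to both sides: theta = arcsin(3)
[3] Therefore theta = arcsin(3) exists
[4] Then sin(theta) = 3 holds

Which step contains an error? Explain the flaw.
Step 2: Apply arcsin to both sides: theta = arcsin(3)

Step 2 applies arcsin to 3. However, arcsin(x) is only defined for x in [-1, 1] because sin(theta) can only produce values in that range. Since |3| > 1, arcsin(3) is undefined. There is no angle whose sine equals 3.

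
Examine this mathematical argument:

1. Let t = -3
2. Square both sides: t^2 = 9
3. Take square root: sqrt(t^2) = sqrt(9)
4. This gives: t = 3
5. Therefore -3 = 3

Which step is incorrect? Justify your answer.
Step 4: This gives: t = 3

Step 4 incorrectly states that sqrt(t^2) = t. The correct identity is sqrt(t^2) = |t|. Since t = -3 < 0, we have sqrt(t^2) = |-3| = 3, not t = -3.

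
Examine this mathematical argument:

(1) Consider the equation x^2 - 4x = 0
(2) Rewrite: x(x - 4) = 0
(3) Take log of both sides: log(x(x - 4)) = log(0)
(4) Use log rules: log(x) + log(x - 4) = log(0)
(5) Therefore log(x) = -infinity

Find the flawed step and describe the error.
Step 3: Take log of both sides: log(x(x - 4)) = log(0)

Step 3 takes the logarithm of both sides, resulting in log(0) on the right side. The logarithm is only defined for positive numbers; log(0) is undefined (approaches negative infinity). This operation is invalid.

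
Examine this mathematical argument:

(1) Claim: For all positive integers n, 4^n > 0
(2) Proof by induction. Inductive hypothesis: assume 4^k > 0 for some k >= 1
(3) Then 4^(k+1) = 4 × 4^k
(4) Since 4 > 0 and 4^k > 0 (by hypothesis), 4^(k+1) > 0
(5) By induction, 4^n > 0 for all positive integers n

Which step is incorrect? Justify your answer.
Step 5: By induction, 4^n > 0 for all positive integers n

Step 5 concludes the proof by induction, but no base case was ever established. A valid induction proof requires: (1) a base case proving 4^1 > 0, and (2) an inductive step showing IF 4^k > 0 THEN 4^(k+1) > 0. Steps 2-4 correctly establish the inductive step, but without the base case the conclusion in step 5 does not follow.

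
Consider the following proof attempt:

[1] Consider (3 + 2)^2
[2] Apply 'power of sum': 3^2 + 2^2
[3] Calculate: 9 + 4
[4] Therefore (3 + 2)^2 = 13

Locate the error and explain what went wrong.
Step 2: Apply 'power of sum': 3^2 + 2^2

Step 2 incorrectly applies a non-existent rule '(a+b)^n = a^n + b^n'. This is false in general. The correct expansion uses the binomial theorem. The actual value is (3 + 2)^2 = 5^2 = 25, not 13.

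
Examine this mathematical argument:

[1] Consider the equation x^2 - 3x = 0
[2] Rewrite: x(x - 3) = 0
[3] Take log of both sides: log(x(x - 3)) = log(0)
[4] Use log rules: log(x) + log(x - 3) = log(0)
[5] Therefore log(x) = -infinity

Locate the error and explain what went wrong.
Step 3: Take log of both sides: log(x(x - 3)) = log(0)

Step 3 takes the logarithm of both sides, resulting in log(0) on the right side. The logarithm is only defined for positive numbers; log(0) is undefined (approaches negative infinity). This operation is invalid.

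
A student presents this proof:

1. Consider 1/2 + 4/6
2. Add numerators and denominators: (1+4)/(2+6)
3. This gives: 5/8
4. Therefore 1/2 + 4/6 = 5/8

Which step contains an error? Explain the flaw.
Step 2: Add numerators and denominators: (1+4)/(2+6)

Step 2 incorrectly adds fractions by separately adding numerators and denominators. This is wrong. The correct method requires a common denominator: 1/2 + 4/6 = (1×6 + 4×2)/(2×6) = 14/12 = 7/6. The method used gives 5/8, which is different.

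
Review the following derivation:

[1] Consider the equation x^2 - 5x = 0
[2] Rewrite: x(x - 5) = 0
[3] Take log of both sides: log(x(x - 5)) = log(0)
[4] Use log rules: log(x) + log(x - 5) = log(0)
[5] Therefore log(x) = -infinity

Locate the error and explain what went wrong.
Step 3: Take log of both sides: log(x(x - 5)) = log(0)

Step 3 takes the logarithm of both sides, resulting in log(0) on the right side. The logarithm is only defined for positive numbers; log(0) is undefined (approaches negative infinity). This operation is invalid.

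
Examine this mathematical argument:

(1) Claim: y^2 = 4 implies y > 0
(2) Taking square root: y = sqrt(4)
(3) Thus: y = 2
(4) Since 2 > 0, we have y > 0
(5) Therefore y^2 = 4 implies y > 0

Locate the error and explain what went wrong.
Step 2: Taking square root: y = sqrt(4)

Step 2 takes the square root and assumes the positive root only. The equation y^2 = 4 actually has two solutions: y = 2 and y = -2. The proof silently assumes y > 0 without justification, then uses this assumption to conclude y > 0, which is circular. The counterexample y = -2 shows the claim is false.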